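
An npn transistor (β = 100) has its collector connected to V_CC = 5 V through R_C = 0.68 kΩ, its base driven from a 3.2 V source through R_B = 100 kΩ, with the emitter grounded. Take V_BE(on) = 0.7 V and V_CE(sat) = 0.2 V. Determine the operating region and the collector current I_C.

Assume active. Base-emitter loop: I_B = (V_BB − V_BE)/R_B = (3.2 − 0.7)/100 = 0.025 mA.
I_C = β·I_B = 100×0.025 = 2.5 mA.
V_CE = V_CC − I_C·R_C = 5 − 2.5×0.68 = 3.3 V > V_CE(sat), so the active-region assumption holds.

active; I_C ≈ 2.5 mA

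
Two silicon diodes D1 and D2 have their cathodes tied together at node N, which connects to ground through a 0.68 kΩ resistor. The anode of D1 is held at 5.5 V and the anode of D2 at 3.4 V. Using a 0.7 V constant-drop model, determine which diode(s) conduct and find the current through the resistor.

Only D1 conducts; I_R ≈ 7.1 mA

Assume both conduct. Then node N would need to be at both 5.5−0.7 = 4.8 V and 3.4−0.7 = 2.7 V, which is impossible.
Assume only D1 conducts: V_N = 5.5 − 0.7 = 4.8 V, so I_R = 4.8/0.68 = 7.06 mA.
Check D2: its anode-to-cathode voltage is 3.4 − 4.8 = -1.4 V < 0.7 V, so it is off. The assumption is consistent.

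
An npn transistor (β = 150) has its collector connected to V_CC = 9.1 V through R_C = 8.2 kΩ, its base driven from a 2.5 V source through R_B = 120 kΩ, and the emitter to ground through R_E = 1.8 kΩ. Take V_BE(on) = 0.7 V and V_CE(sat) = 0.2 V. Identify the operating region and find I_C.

Assume active. Base-emitter loop: I_B = (V_BB − V_BE)/(R_B + (β+1)R_E) = (2.5 − 0.7)/(120 + 151×1.8) = 0.00459 mA.
I_C = β·I_B = 150×0.00459 = 0.689 mA.
V_CE = V_CC − I_C·R_C − I_E·R_E = 9.1 − 0.689×8.2 − 0.694×1.8 = 2.2 V > V_CE(sat), so the active-region assumption holds.

active; I_C ≈ 0.69 mA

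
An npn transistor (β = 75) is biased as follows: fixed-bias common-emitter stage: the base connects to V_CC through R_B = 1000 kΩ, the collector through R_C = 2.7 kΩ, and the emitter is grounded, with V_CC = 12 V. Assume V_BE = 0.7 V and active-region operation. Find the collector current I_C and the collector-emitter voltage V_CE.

Base loop: V_CC = I_B·R_B + V_BE, so I_B = (12 − 0.7)/1000 kΩ = 0.0113 mA.
In the active region I_C = β·I_B = 75 × 0.0113 = 0.848 mA.
Collector loop: V_CE = V_CC − I_C·R_C = 12 − 0.848×2.7 = 9.71 V.
Since V_CE = 9.71 V > V_CE(sat) ≈ 0.2 V, the transistor is in the active region as assumed.

I_C ≈ 0.85 mA, V_CE ≈ 9.7 V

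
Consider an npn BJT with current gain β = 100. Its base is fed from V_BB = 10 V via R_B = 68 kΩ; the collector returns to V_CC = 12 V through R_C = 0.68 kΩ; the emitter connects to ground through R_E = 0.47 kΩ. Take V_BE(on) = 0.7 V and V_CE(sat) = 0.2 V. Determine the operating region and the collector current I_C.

active; I_C ≈ 8.1 mA

Assume active. Base-emitter loop: I_B = (V_BB − V_BE)/(R_B + (β+1)R_E) = (10 − 0.7)/(68 + 101×0.47) = 0.0805 mA.
I_C = β·I_B = 100×0.0805 = 8.05 mA.
V_CE = V_CC − I_C·R_C − I_E·R_E = 12 − 8.05×0.68 − 8.13×0.47 = 2.7 V > V_CE(sat), so the active-region assumption holds.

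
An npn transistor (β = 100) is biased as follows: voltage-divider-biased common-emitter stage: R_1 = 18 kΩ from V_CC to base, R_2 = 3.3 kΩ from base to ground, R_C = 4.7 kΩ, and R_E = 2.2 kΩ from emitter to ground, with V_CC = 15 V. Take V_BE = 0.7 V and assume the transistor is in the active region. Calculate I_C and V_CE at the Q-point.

I_C ≈ 0.72 mA, V_CE ≈ 10 V

Thevenize the base divider: V_Th = V_CC·R_2/(R_1+R_2) = 15×3.3/21.3 = 2.32 V, R_Th = R_1‖R_2 = 2.79 kΩ.
Base-emitter loop: V_Th = I_B·R_Th + V_BE + (β+1)I_B·R_E, so I_B = (2.32 − 0.7) / (2.79 + 101×2.2) = 0.00722 mA.
I_C = β·I_B = 100×0.00722 = 0.722 mA, and I_E = (β+1)I_B = 0.729 mA.
V_CE = V_CC − I_C·R_C − I_E·R_E = 15 − 0.722×4.7 − 0.729×2.2 = 10 V.
V_CE = 10 V > 0.2 V confirms active-region operation.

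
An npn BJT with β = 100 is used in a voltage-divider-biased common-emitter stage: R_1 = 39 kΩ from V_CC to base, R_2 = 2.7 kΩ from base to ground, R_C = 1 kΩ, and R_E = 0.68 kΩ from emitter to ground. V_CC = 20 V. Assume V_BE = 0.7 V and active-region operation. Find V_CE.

Thevenize the base divider: V_Th = V_CC·R_2/(R_1+R_2) = 20×2.7/41.7 = 1.29 V, R_Th = R_1‖R_2 = 2.53 kΩ.
Base-emitter loop: V_Th = I_B·R_Th + V_BE + (β+1)I_B·R_E, so I_B = (1.29 − 0.7) / (2.53 + 101×0.68) = 0.00836 mA.
I_C = β·I_B = 100×0.00836 = 0.836 mA, and I_E = (β+1)I_B = 0.844 mA.
V_CE = V_CC − I_C·R_C − I_E·R_E = 20 − 0.836×1 − 0.844×0.68 = 18.6 V.
V_CE = 18.6 V > 0.2 V confirms active-region operation.

V_CE ≈ 19 V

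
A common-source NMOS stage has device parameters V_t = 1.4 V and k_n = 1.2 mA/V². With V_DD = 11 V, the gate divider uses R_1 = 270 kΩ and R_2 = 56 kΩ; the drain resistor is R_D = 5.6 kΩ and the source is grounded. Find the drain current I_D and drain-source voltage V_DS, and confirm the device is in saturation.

I_D ≈ 0.14 mA, V_DS ≈ 10 V

V_G = V_DD·R_2/(R_1+R_2) = 11×56/326 = 1.89 V. With the source grounded, V_GS = V_G = 1.89 V.
Assume saturation: I_D = (k_n/2)(V_GS − V_t)² = (1.2/2)×(1.89 − 1.4)² = 0.6×0.49² = 0.144 mA.
V_DS = V_DD − I_D·R_D = 11 − 0.144×5.6 = 10.2 V.
Saturation requires V_DS ≥ V_GS − V_t = 0.49 V; 10.2 ≥ 0.49 ✓.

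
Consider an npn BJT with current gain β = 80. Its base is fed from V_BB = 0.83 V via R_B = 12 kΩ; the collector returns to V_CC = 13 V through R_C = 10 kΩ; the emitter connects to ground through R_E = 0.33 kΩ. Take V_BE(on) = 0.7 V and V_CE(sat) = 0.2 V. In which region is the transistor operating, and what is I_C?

active; I_C ≈ 0.27 mA

Assume active. Base-emitter loop: I_B = (V_BB − V_BE)/(R_B + (β+1)R_E) = (0.83 − 0.7)/(12 + 81×0.33) = 0.00336 mA.
I_C = β·I_B = 80×0.00336 = 0.269 mA.
V_CE = V_CC − I_C·R_C − I_E·R_E = 13 − 0.269×10 − 0.272×0.33 = 10.2 V > V_CE(sat), so the active-region assumption holds.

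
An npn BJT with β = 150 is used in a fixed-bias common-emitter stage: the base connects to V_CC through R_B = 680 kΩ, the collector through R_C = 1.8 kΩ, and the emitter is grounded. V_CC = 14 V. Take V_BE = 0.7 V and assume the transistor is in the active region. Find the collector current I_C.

Base loop: V_CC = I_B·R_B + V_BE, so I_B = (14 − 0.7)/680 kΩ = 0.0196 mA.
In the active region I_C = β·I_B = 150 × 0.0196 = 2.93 mA.
Collector loop: V_CE = V_CC − I_C·R_C = 14 − 2.93×1.8 = 8.72 V.
Since V_CE = 8.72 V > V_CE(sat) ≈ 0.2 V, the transistor is in the active region as assumed.

I_C ≈ 2.9 mA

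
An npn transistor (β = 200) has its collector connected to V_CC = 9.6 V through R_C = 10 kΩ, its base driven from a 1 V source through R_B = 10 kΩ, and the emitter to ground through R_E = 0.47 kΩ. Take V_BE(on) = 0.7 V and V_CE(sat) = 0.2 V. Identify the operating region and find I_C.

Assume active. Base-emitter loop: I_B = (V_BB − V_BE)/(R_B + (β+1)R_E) = (1 − 0.7)/(10 + 201×0.47) = 0.00287 mA.
I_C = β·I_B = 200×0.00287 = 0.574 mA.
V_CE = V_CC − I_C·R_C − I_E·R_E = 9.6 − 0.574×10 − 0.577×0.47 = 3.59 V > V_CE(sat), so the active-region assumption holds.

active; I_C ≈ 0.57 mA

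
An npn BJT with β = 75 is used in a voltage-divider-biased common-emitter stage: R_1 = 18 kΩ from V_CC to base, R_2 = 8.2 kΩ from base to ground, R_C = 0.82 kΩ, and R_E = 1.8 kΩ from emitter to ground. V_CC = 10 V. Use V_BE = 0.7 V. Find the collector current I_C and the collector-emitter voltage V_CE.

I_C ≈ 1.3 mA, V_CE ≈ 6.6 V

Thevenize the base divider: V_Th = V_CC·R_2/(R_1+R_2) = 10×8.2/26.2 = 3.13 V, R_Th = R_1‖R_2 = 5.63 kΩ.
Base-emitter loop: V_Th = I_B·R_Th + V_BE + (β+1)I_B·R_E, so I_B = (3.13 − 0.7) / (5.63 + 76×1.8) = 0.0171 mA.
I_C = β·I_B = 75×0.0171 = 1.28 mA, and I_E = (β+1)I_B = 1.3 mA.
V_CE = V_CC − I_C·R_C − I_E·R_E = 10 − 1.28×0.82 − 1.3×1.8 = 6.62 V.
V_CE = 6.62 V > 0.2 V confirms active-region operation.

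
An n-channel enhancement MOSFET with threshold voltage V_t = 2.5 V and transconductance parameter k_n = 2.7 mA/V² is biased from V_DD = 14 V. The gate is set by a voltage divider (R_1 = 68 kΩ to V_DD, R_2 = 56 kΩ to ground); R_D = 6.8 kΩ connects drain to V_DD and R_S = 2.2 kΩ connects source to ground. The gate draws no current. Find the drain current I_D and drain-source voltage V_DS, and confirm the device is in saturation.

V_G = V_DD·R_2/(R_1+R_2) = 14×56/124 = 6.32 V.
Assume saturation: I_D = (k_n/2)(V_GS − V_t)² with V_GS = V_G − I_D·R_S = 6.32 − 2.2·I_D.
Substituting gives 6.53·I_D² − 23.7·I_D + 19.7 = 0, with roots I_D = 1.29 or 2.34 mA.
The root I_D = 2.34 mA gives V_GS = 1.18 V ≤ V_t, so take I_D = 1.29 mA.
Then V_GS = 3.48 V and V_DS = V_DD − I_D(R_D+R_S) = 14 − 1.29×9 = 2.37 V.
Saturation requires V_DS ≥ V_GS − V_t = 0.979 V; 2.37 ≥ 0.979 ✓.

I_D ≈ 1.3 mA, V_DS ≈ 2.4 V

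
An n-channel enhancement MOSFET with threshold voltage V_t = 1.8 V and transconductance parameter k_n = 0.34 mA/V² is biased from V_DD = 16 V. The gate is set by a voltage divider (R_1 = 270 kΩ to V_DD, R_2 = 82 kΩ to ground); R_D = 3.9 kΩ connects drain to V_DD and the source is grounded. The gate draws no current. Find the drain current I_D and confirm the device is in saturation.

V_G = V_DD·R_2/(R_1+R_2) = 16×82/352 = 3.73 V. With the source grounded, V_GS = V_G = 3.73 V.
Assume saturation: I_D = (k_n/2)(V_GS − V_t)² = (0.34/2)×(3.73 − 1.8)² = 0.17×1.93² = 0.631 mA.
V_DS = V_DD − I_D·R_D = 16 − 0.631×3.9 = 13.5 V.
Saturation requires V_DS ≥ V_GS − V_t = 1.93 V; 13.5 ≥ 1.93 ✓.

I_D ≈ 0.63 mA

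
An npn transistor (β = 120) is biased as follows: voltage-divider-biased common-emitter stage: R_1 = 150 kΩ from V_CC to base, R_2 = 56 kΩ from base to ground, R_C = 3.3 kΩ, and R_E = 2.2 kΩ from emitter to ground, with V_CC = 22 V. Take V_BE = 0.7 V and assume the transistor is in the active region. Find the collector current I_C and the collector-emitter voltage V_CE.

I_C ≈ 2.1 mA, V_CE ≈ 11 V

Thevenize the base divider: V_Th = V_CC·R_2/(R_1+R_2) = 22×56/206 = 5.98 V, R_Th = R_1‖R_2 = 40.8 kΩ.
Base-emitter loop: V_Th = I_B·R_Th + V_BE + (β+1)I_B·R_E, so I_B = (5.98 − 0.7) / (40.8 + 121×2.2) = 0.0172 mA.
I_C = β·I_B = 120×0.0172 = 2.06 mA, and I_E = (β+1)I_B = 2.08 mA.
V_CE = V_CC − I_C·R_C − I_E·R_E = 22 − 2.06×3.3 − 2.08×2.2 = 10.6 V.
V_CE = 10.6 V > 0.2 V confirms active-region operation.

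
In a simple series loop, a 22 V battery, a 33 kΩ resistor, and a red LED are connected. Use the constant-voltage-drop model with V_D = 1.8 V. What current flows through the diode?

I ≈ 0.61 mA

KVL around the loop: 22 = V_D + I·R = 1.8 + I × 33 kΩ.
So I = (22 − 1.8) / 33 kΩ = 20.2 / 33 = 0.612 mA.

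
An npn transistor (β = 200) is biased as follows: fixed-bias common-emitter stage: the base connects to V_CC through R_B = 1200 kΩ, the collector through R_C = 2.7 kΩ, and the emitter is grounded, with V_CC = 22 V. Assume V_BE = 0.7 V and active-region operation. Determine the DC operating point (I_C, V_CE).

Base loop: V_CC = I_B·R_B + V_BE, so I_B = (22 − 0.7)/1200 kΩ = 0.0178 mA.
In the active region I_C = β·I_B = 200 × 0.0178 = 3.55 mA.
Collector loop: V_CE = V_CC − I_C·R_C = 22 − 3.55×2.7 = 12.4 V.
Since V_CE = 12.4 V > V_CE(sat) ≈ 0.2 V, the transistor is in the active region as assumed.

I_C ≈ 3.6 mA, V_CE ≈ 12 V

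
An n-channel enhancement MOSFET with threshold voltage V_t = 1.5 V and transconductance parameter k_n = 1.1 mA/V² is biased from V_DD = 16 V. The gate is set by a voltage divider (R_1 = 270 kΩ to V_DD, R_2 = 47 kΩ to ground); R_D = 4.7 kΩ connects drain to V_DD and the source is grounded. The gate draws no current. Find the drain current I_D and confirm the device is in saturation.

I_D ≈ 0.42 mA

V_G = V_DD·R_2/(R_1+R_2) = 16×47/317 = 2.37 V. With the source grounded, V_GS = V_G = 2.37 V.
Assume saturation: I_D = (k_n/2)(V_GS − V_t)² = (1.1/2)×(2.37 − 1.5)² = 0.55×0.872² = 0.418 mA.
V_DS = V_DD − I_D·R_D = 16 − 0.418×4.7 = 14 V.
Saturation requires V_DS ≥ V_GS − V_t = 0.872 V; 14 ≥ 0.872 ✓.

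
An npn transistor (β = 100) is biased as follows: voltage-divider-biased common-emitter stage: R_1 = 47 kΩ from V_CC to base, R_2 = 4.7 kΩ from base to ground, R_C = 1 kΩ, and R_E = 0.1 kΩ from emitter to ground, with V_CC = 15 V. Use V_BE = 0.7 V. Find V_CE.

Thevenize the base divider: V_Th = V_CC·R_2/(R_1+R_2) = 15×4.7/51.7 = 1.36 V, R_Th = R_1‖R_2 = 4.27 kΩ.
Base-emitter loop: V_Th = I_B·R_Th + V_BE + (β+1)I_B·R_E, so I_B = (1.36 − 0.7) / (4.27 + 101×0.1) = 0.0462 mA.
I_C = β·I_B = 100×0.0462 = 4.62 mA, and I_E = (β+1)I_B = 4.66 mA.
V_CE = V_CC − I_C·R_C − I_E·R_E = 15 − 4.62×1 − 4.66×0.1 = 9.92 V.
V_CE = 9.92 V > 0.2 V confirms active-region operation.

V_CE ≈ 9.9 V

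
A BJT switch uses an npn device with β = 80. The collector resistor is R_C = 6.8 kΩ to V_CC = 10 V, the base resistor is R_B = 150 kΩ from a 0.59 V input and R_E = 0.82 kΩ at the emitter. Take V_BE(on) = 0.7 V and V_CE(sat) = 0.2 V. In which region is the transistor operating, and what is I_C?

cutoff; I_C ≈ 0

V_BB = 0.59 V ≤ V_BE(on) = 0.7 V, so the base-emitter junction is not forward biased.
The transistor is in cutoff: I_B = I_C = 0.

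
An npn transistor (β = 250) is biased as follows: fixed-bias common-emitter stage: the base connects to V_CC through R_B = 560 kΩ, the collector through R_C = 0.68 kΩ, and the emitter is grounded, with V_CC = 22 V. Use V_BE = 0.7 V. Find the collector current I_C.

Base loop: V_CC = I_B·R_B + V_BE, so I_B = (22 − 0.7)/560 kΩ = 0.038 mA.
In the active region I_C = β·I_B = 250 × 0.038 = 9.51 mA.
Collector loop: V_CE = V_CC − I_C·R_C = 22 − 9.51×0.68 = 15.5 V.
Since V_CE = 15.5 V > V_CE(sat) ≈ 0.2 V, the transistor is in the active region as assumed.

I_C ≈ 9.5 mA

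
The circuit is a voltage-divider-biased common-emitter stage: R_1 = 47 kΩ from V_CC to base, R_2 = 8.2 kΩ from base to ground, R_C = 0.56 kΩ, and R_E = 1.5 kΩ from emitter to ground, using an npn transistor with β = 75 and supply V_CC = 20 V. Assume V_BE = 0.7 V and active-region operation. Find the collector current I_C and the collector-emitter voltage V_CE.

Thevenize the base divider: V_Th = V_CC·R_2/(R_1+R_2) = 20×8.2/55.2 = 2.97 V, R_Th = R_1‖R_2 = 6.98 kΩ.
Base-emitter loop: V_Th = I_B·R_Th + V_BE + (β+1)I_B·R_E, so I_B = (2.97 − 0.7) / (6.98 + 76×1.5) = 0.0188 mA.
I_C = β·I_B = 75×0.0188 = 1.41 mA, and I_E = (β+1)I_B = 1.43 mA.
V_CE = V_CC − I_C·R_C − I_E·R_E = 20 − 1.41×0.56 − 1.43×1.5 = 17.1 V.
V_CE = 17.1 V > 0.2 V confirms active-region operation.

I_C ≈ 1.4 mA, V_CE ≈ 17 V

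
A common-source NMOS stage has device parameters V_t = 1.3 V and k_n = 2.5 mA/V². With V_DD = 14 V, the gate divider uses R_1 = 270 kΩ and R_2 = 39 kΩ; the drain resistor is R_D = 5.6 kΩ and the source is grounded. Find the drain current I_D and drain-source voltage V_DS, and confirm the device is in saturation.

V_G = V_DD·R_2/(R_1+R_2) = 14×39/309 = 1.77 V. With the source grounded, V_GS = V_G = 1.77 V.
Assume saturation: I_D = (k_n/2)(V_GS − V_t)² = (2.5/2)×(1.77 − 1.3)² = 1.25×0.467² = 0.273 mA.
V_DS = V_DD − I_D·R_D = 14 − 0.273×5.6 = 12.5 V.
Saturation requires V_DS ≥ V_GS − V_t = 0.467 V; 12.5 ≥ 0.467 ✓.

I_D ≈ 0.27 mA, V_DS ≈ 12 V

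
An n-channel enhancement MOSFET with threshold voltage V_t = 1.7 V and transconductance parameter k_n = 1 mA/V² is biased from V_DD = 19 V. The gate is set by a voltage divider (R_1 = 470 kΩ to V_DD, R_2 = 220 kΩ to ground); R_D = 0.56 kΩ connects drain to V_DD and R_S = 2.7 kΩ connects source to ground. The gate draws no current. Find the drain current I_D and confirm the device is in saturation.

V_G = V_DD·R_2/(R_1+R_2) = 19×220/690 = 6.06 V.
Assume saturation: I_D = (k_n/2)(V_GS − V_t)² with V_GS = V_G − I_D·R_S = 6.06 − 2.7·I_D.
Substituting gives 3.65·I_D² − 12.8·I_D + 9.5 = 0, with roots I_D = 1.07 or 2.43 mA.
The root I_D = 2.43 mA gives V_GS = -0.505 V ≤ V_t, so take I_D = 1.07 mA.
Then V_GS = 3.16 V and V_DS = V_DD − I_D(R_D+R_S) = 19 − 1.07×3.26 = 15.5 V.
Saturation requires V_DS ≥ V_GS − V_t = 1.46 V; 15.5 ≥ 1.46 ✓.

I_D ≈ 1.1 mA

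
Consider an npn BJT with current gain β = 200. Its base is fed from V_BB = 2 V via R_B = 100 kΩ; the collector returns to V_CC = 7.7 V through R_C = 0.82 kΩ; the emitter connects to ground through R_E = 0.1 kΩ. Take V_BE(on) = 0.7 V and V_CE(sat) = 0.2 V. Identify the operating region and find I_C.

Assume active. Base-emitter loop: I_B = (V_BB − V_BE)/(R_B + (β+1)R_E) = (2 − 0.7)/(100 + 201×0.1) = 0.0108 mA.
I_C = β·I_B = 200×0.0108 = 2.16 mA.
V_CE = V_CC − I_C·R_C − I_E·R_E = 7.7 − 2.16×0.82 − 2.18×0.1 = 5.71 V > V_CE(sat), so the active-region assumption holds.

active; I_C ≈ 2.2 mA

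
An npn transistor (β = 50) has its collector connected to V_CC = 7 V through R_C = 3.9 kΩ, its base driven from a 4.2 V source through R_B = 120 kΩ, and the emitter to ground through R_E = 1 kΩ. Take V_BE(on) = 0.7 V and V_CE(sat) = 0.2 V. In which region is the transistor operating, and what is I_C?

active; I_C ≈ 1 mA

Assume active. Base-emitter loop: I_B = (V_BB − V_BE)/(R_B + (β+1)R_E) = (4.2 − 0.7)/(120 + 51×1) = 0.0205 mA.
I_C = β·I_B = 50×0.0205 = 1.02 mA.
V_CE = V_CC − I_C·R_C − I_E·R_E = 7 − 1.02×3.9 − 1.04×1 = 1.96 V > V_CE(sat), so the active-region assumption holds.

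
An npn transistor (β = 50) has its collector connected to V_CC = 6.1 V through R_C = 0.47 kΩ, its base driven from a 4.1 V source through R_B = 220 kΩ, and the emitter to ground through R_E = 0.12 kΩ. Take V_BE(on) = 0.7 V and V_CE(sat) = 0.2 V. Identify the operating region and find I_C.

Assume active. Base-emitter loop: I_B = (V_BB − V_BE)/(R_B + (β+1)R_E) = (4.1 − 0.7)/(220 + 51×0.12) = 0.015 mA.
I_C = β·I_B = 50×0.015 = 0.752 mA.
V_CE = V_CC − I_C·R_C − I_E·R_E = 6.1 − 0.752×0.47 − 0.767×0.12 = 5.65 V > V_CE(sat), so the active-region assumption holds.

active; I_C ≈ 0.75 mA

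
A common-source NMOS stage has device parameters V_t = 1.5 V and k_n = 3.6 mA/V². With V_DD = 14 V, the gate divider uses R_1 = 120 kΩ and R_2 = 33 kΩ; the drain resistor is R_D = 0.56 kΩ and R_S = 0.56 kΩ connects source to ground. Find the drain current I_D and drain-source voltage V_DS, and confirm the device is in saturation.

V_G = V_DD·R_2/(R_1+R_2) = 14×33/153 = 3.02 V.
Assume saturation: I_D = (k_n/2)(V_GS − V_t)² with V_GS = V_G − I_D·R_S = 3.02 − 0.56·I_D.
Substituting gives 0.564·I_D² − 4.06·I_D + 4.16 = 0, with roots I_D = 1.23 or 5.96 mA.
The root I_D = 5.96 mA gives V_GS = -0.32 V ≤ V_t, so take I_D = 1.23 mA.
Then V_GS = 2.33 V and V_DS = V_DD − I_D(R_D+R_S) = 14 − 1.23×1.12 = 12.6 V.
Saturation requires V_DS ≥ V_GS − V_t = 0.828 V; 12.6 ≥ 0.828 ✓.

I_D ≈ 1.2 mA, V_DS ≈ 13 V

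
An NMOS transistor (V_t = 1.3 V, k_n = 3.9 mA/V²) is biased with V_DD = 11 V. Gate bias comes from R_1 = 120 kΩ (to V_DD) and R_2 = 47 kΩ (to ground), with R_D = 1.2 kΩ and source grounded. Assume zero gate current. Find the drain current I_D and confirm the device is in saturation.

I_D ≈ 6.3 mA

V_G = V_DD·R_2/(R_1+R_2) = 11×47/167 = 3.1 V. With the source grounded, V_GS = V_G = 3.1 V.
Assume saturation: I_D = (k_n/2)(V_GS − V_t)² = (3.9/2)×(3.1 − 1.3)² = 1.95×1.8² = 6.29 mA.
V_DS = V_DD − I_D·R_D = 11 − 6.29×1.2 = 3.45 V.
Saturation requires V_DS ≥ V_GS − V_t = 1.8 V; 3.45 ≥ 1.8 ✓.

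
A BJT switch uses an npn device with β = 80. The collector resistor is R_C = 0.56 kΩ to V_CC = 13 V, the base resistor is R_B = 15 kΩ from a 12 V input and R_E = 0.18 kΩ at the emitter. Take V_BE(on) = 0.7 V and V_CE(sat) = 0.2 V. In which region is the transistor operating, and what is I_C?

Assume active: I_B = (12 − 0.7)/(15 + 81×0.18) = 0.382 mA, I_C = β·I_B = 30.6 mA.
Then V_CE = 13 − 30.6×0.56 − 30.9×0.18 = -9.68 V < 0.2 V — the active assumption fails.
Re-solve with V_CE = 0.2 V. KCL at the emitter: V_E/R_E = (V_BB−0.7−V_E)/R_B + (V_CC−0.2−V_E)/R_C, giving V_E = 3.19 V.
I_C = (V_CC − 0.2 − V_E)/R_C = (12.8 − 3.19)/0.56 = 17.2 mA.
Check: I_B = (11.3 − 3.19)/15 = 0.541 mA, and β·I_B = 43.3 mA > I_C, confirming saturation.

saturation; I_C ≈ 17 mA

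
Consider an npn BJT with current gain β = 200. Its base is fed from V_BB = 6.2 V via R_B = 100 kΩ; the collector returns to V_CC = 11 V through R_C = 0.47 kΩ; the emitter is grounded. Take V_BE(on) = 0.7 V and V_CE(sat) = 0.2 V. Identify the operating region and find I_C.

Assume active. Base-emitter loop: I_B = (V_BB − V_BE)/R_B = (6.2 − 0.7)/100 = 0.055 mA.
I_C = β·I_B = 200×0.055 = 11 mA.
V_CE = V_CC − I_C·R_C = 11 − 11×0.47 = 5.83 V > V_CE(sat), so the active-region assumption holds.

active; I_C ≈ 11 mA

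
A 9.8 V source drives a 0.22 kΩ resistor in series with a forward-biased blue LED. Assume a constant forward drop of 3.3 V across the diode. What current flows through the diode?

KVL around the loop: 9.8 = V_D + I·R = 3.3 + I × 0.22 kΩ.
So I = (9.8 − 3.3) / 0.22 kΩ = 6.5 / 0.22 = 29.5 mA.

I ≈ 30 mA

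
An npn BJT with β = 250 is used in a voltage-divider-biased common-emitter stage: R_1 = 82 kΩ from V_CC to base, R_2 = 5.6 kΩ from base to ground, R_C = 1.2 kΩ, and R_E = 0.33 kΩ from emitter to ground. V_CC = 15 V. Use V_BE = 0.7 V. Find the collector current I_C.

I_C ≈ 0.73 mA

Thevenize the base divider: V_Th = V_CC·R_2/(R_1+R_2) = 15×5.6/87.6 = 0.959 V, R_Th = R_1‖R_2 = 5.24 kΩ.
Base-emitter loop: V_Th = I_B·R_Th + V_BE + (β+1)I_B·R_E, so I_B = (0.959 − 0.7) / (5.24 + 251×0.33) = 0.00294 mA.
I_C = β·I_B = 250×0.00294 = 0.735 mA, and I_E = (β+1)I_B = 0.738 mA.
V_CE = V_CC − I_C·R_C − I_E·R_E = 15 − 0.735×1.2 − 0.738×0.33 = 13.9 V.
V_CE = 13.9 V > 0.2 V confirms active-region operation.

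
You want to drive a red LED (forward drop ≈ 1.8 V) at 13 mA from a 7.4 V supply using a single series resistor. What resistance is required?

R ≈ 0.43 kΩ

The resistor drops V_S − V_D = 7.4 − 1.8 = 5.6 V at 13 mA.
R = 5.6 V / 13 mA = 0.431 kΩ.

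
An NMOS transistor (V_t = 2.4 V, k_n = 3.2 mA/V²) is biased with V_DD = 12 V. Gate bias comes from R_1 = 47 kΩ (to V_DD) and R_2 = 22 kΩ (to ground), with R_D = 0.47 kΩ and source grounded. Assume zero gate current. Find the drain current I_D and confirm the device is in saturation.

V_G = V_DD·R_2/(R_1+R_2) = 12×22/69 = 3.83 V. With the source grounded, V_GS = V_G = 3.83 V.
Assume saturation: I_D = (k_n/2)(V_GS − V_t)² = (3.2/2)×(3.83 − 2.4)² = 1.6×1.43² = 3.25 mA.
V_DS = V_DD − I_D·R_D = 12 − 3.25×0.47 = 10.5 V.
Saturation requires V_DS ≥ V_GS − V_t = 1.43 V; 10.5 ≥ 1.43 ✓.

I_D ≈ 3.3 mA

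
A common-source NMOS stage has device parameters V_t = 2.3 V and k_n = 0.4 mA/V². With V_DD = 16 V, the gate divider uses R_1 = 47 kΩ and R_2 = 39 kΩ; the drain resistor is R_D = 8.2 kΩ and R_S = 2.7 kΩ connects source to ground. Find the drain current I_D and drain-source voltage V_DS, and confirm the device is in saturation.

V_G = V_DD·R_2/(R_1+R_2) = 16×39/86 = 7.26 V.
Assume saturation: I_D = (k_n/2)(V_GS − V_t)² with V_GS = V_G − I_D·R_S = 7.26 − 2.7·I_D.
Substituting gives 1.46·I_D² − 6.35·I_D + 4.91 = 0, with roots I_D = 1.01 or 3.35 mA.
The root I_D = 3.35 mA gives V_GS = -1.79 V ≤ V_t, so take I_D = 1.01 mA.
Then V_GS = 4.54 V and V_DS = V_DD − I_D(R_D+R_S) = 16 − 1.01×10.9 = 5.04 V.
Saturation requires V_DS ≥ V_GS − V_t = 2.24 V; 5.04 ≥ 2.24 ✓.

I_D ≈ 1 mA, V_DS ≈ 5 V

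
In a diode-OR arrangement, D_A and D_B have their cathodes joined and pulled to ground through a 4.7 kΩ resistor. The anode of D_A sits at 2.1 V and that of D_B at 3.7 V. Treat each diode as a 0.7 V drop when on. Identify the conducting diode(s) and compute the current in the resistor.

Only D_B conducts; I_R ≈ 0.64 mA

Assume both conduct. Then node N would need to be at both 2.1−0.7 = 1.4 V and 3.7−0.7 = 3 V, which is impossible.
Assume only D_B conducts: V_N = 3.7 − 0.7 = 3 V, so I_R = 3/4.7 = 0.638 mA.
Check D_A: its anode-to-cathode voltage is 2.1 − 3 = -0.9 V < 0.7 V, so it is off. The assumption is consistent.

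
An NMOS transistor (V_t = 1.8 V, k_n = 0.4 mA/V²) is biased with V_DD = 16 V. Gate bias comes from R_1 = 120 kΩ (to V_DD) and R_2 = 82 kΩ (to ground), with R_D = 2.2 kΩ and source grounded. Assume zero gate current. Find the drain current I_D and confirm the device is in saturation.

I_D ≈ 4.4 mA

V_G = V_DD·R_2/(R_1+R_2) = 16×82/202 = 6.5 V. With the source grounded, V_GS = V_G = 6.5 V.
Assume saturation: I_D = (k_n/2)(V_GS − V_t)² = (0.4/2)×(6.5 − 1.8)² = 0.2×4.7² = 4.41 mA.
V_DS = V_DD − I_D·R_D = 16 − 4.41×2.2 = 6.3 V.
Saturation requires V_DS ≥ V_GS − V_t = 4.7 V; 6.3 ≥ 4.7 ✓.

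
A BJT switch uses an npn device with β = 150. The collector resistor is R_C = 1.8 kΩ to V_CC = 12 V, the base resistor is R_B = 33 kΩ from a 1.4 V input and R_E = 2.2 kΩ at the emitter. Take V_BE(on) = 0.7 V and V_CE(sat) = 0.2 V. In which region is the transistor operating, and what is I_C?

Assume active. Base-emitter loop: I_B = (V_BB − V_BE)/(R_B + (β+1)R_E) = (1.4 − 0.7)/(33 + 151×2.2) = 0.00192 mA.
I_C = β·I_B = 150×0.00192 = 0.288 mA.
V_CE = V_CC − I_C·R_C − I_E·R_E = 12 − 0.288×1.8 − 0.289×2.2 = 10.8 V > V_CE(sat), so the active-region assumption holds.

active; I_C ≈ 0.29 mA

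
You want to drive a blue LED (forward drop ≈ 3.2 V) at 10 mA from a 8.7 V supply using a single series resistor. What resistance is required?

The resistor drops V_S − V_D = 8.7 − 3.2 = 5.5 V at 10 mA.
R = 5.5 V / 10 mA = 0.55 kΩ.

R ≈ 0.55 kΩ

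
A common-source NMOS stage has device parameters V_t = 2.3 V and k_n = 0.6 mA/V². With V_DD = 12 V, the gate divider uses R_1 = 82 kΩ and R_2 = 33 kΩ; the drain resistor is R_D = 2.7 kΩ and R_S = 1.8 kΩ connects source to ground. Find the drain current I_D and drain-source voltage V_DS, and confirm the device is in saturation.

V_G = V_DD·R_2/(R_1+R_2) = 12×33/115 = 3.44 V.
Assume saturation: I_D = (k_n/2)(V_GS − V_t)² with V_GS = V_G − I_D·R_S = 3.44 − 1.8·I_D.
Substituting gives 0.972·I_D² − 2.23·I_D + 0.392 = 0, with roots I_D = 0.191 or 2.11 mA.
The root I_D = 2.11 mA gives V_GS = -0.351 V ≤ V_t, so take I_D = 0.191 mA.
Then V_GS = 3.1 V and V_DS = V_DD − I_D(R_D+R_S) = 12 − 0.191×4.5 = 11.1 V.
Saturation requires V_DS ≥ V_GS − V_t = 0.799 V; 11.1 ≥ 0.799 ✓.

I_D ≈ 0.19 mA, V_DS ≈ 11 V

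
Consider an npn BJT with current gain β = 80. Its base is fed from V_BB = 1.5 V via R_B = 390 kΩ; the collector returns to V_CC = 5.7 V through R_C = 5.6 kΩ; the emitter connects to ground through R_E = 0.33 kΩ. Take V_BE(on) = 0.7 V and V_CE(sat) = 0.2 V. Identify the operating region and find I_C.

active; I_C ≈ 0.15 mA

Assume active. Base-emitter loop: I_B = (V_BB − V_BE)/(R_B + (β+1)R_E) = (1.5 − 0.7)/(390 + 81×0.33) = 0.00192 mA.
I_C = β·I_B = 80×0.00192 = 0.154 mA.
V_CE = V_CC − I_C·R_C − I_E·R_E = 5.7 − 0.154×5.6 − 0.155×0.33 = 4.79 V > V_CE(sat), so the active-region assumption holds.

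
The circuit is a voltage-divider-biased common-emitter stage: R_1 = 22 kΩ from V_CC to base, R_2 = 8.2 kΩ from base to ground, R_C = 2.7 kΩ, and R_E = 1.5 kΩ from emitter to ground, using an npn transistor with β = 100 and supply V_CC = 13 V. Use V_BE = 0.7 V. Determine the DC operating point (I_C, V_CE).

I_C ≈ 1.8 mA, V_CE ≈ 5.4 V

Thevenize the base divider: V_Th = V_CC·R_2/(R_1+R_2) = 13×8.2/30.2 = 3.53 V, R_Th = R_1‖R_2 = 5.97 kΩ.
Base-emitter loop: V_Th = I_B·R_Th + V_BE + (β+1)I_B·R_E, so I_B = (3.53 − 0.7) / (5.97 + 101×1.5) = 0.018 mA.
I_C = β·I_B = 100×0.018 = 1.8 mA, and I_E = (β+1)I_B = 1.81 mA.
V_CE = V_CC − I_C·R_C − I_E·R_E = 13 − 1.8×2.7 − 1.81×1.5 = 5.43 V.
V_CE = 5.43 V > 0.2 V confirms active-region operation.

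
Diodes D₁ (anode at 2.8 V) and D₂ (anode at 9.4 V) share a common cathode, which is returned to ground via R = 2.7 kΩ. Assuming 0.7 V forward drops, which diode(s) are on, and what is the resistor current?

Only D₂ conducts; I_R ≈ 3.2 mA

Assume both conduct. Then node N would need to be at both 2.8−0.7 = 2.1 V and 9.4−0.7 = 8.7 V, which is impossible.
Assume only D₂ conducts: V_N = 9.4 − 0.7 = 8.7 V, so I_R = 8.7/2.7 = 3.22 mA.
Check D₁: its anode-to-cathode voltage is 2.8 − 8.7 = -5.9 V < 0.7 V, so it is off. The assumption is consistent.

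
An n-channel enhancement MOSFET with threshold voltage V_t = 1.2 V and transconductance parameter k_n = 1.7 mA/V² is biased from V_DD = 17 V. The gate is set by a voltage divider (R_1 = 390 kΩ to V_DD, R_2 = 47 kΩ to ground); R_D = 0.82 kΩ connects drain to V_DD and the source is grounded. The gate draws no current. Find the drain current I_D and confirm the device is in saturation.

V_G = V_DD·R_2/(R_1+R_2) = 17×47/437 = 1.83 V. With the source grounded, V_GS = V_G = 1.83 V.
Assume saturation: I_D = (k_n/2)(V_GS − V_t)² = (1.7/2)×(1.83 − 1.2)² = 0.85×0.628² = 0.336 mA.
V_DS = V_DD − I_D·R_D = 17 − 0.336×0.82 = 16.7 V.
Saturation requires V_DS ≥ V_GS − V_t = 0.628 V; 16.7 ≥ 0.628 ✓.

I_D ≈ 0.34 mA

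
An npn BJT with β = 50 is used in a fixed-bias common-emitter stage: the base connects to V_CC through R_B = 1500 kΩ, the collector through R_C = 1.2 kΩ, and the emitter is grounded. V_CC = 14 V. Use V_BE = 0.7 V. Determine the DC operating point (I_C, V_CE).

I_C ≈ 0.44 mA, V_CE ≈ 13 V

Base loop: V_CC = I_B·R_B + V_BE, so I_B = (14 − 0.7)/1500 kΩ = 0.00887 mA.
In the active region I_C = β·I_B = 50 × 0.00887 = 0.443 mA.
Collector loop: V_CE = V_CC − I_C·R_C = 14 − 0.443×1.2 = 13.5 V.
Since V_CE = 13.5 V > V_CE(sat) ≈ 0.2 V, the transistor is in the active region as assumed.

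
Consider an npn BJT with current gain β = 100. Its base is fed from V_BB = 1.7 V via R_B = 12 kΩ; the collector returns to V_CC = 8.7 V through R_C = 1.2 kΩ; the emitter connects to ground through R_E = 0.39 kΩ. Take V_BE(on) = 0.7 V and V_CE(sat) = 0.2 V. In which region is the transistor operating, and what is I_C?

Assume active. Base-emitter loop: I_B = (V_BB − V_BE)/(R_B + (β+1)R_E) = (1.7 − 0.7)/(12 + 101×0.39) = 0.0195 mA.
I_C = β·I_B = 100×0.0195 = 1.95 mA.
V_CE = V_CC − I_C·R_C − I_E·R_E = 8.7 − 1.95×1.2 − 1.97×0.39 = 5.6 V > V_CE(sat), so the active-region assumption holds.

active; I_C ≈ 1.9 mA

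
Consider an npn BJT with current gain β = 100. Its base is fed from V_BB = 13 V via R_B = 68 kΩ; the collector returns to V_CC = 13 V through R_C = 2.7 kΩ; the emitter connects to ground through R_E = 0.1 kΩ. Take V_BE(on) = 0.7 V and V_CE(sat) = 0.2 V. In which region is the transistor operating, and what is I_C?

Assume active: I_B = (13 − 0.7)/(68 + 101×0.1) = 0.157 mA, I_C = β·I_B = 15.7 mA.
Then V_CE = 13 − 15.7×2.7 − 15.9×0.1 = -31.1 V < 0.2 V — the active assumption fails.
Re-solve with V_CE = 0.2 V. KCL at the emitter: V_E/R_E = (V_BB−0.7−V_E)/R_B + (V_CC−0.2−V_E)/R_C, giving V_E = 0.474 V.
I_C = (V_CC − 0.2 − V_E)/R_C = (12.8 − 0.474)/2.7 = 4.57 mA.
Check: I_B = (12.3 − 0.474)/68 = 0.174 mA, and β·I_B = 17.4 mA > I_C, confirming saturation.

saturation; I_C ≈ 4.6 mA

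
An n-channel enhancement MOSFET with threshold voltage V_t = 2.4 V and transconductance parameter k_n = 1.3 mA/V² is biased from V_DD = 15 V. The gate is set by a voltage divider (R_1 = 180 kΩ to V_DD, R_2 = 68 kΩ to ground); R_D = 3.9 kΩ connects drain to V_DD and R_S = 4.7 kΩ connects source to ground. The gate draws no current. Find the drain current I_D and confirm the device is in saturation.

I_D ≈ 0.24 mA

V_G = V_DD·R_2/(R_1+R_2) = 15×68/248 = 4.11 V.
Assume saturation: I_D = (k_n/2)(V_GS − V_t)² with V_GS = V_G − I_D·R_S = 4.11 − 4.7·I_D.
Substituting gives 14.4·I_D² − 11.5·I_D + 1.91 = 0, with roots I_D = 0.236 or 0.562 mA.
The root I_D = 0.562 mA gives V_GS = 1.47 V ≤ V_t, so take I_D = 0.236 mA.
Then V_GS = 3 V and V_DS = V_DD − I_D(R_D+R_S) = 15 − 0.236×8.6 = 13 V.
Saturation requires V_DS ≥ V_GS − V_t = 0.603 V; 13 ≥ 0.603 ✓.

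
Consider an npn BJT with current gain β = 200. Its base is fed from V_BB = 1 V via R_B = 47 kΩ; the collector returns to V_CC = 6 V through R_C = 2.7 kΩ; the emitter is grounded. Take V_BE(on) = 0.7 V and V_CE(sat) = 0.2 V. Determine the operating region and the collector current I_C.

Assume active. Base-emitter loop: I_B = (V_BB − V_BE)/R_B = (1 − 0.7)/47 = 0.00638 mA.
I_C = β·I_B = 200×0.00638 = 1.28 mA.
V_CE = V_CC − I_C·R_C = 6 − 1.28×2.7 = 2.55 V > V_CE(sat), so the active-region assumption holds.

active; I_C ≈ 1.3 mA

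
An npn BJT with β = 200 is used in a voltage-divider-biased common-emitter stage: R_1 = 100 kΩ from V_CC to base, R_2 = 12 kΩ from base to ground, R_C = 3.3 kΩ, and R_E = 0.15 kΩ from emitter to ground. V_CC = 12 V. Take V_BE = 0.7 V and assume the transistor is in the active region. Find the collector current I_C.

Thevenize the base divider: V_Th = V_CC·R_2/(R_1+R_2) = 12×12/112 = 1.29 V, R_Th = R_1‖R_2 = 10.7 kΩ.
Base-emitter loop: V_Th = I_B·R_Th + V_BE + (β+1)I_B·R_E, so I_B = (1.29 − 0.7) / (10.7 + 201×0.15) = 0.0143 mA.
I_C = β·I_B = 200×0.0143 = 2.87 mA, and I_E = (β+1)I_B = 2.88 mA.
V_CE = V_CC − I_C·R_C − I_E·R_E = 12 − 2.87×3.3 − 2.88×0.15 = 2.11 V.
V_CE = 2.11 V > 0.2 V confirms active-region operation.

I_C ≈ 2.9 mA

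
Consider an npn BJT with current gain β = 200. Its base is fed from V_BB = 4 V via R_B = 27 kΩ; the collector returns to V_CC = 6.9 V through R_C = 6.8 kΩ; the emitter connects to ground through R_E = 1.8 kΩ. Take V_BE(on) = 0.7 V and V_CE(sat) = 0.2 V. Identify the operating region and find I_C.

Assume active: I_B = (4 − 0.7)/(27 + 201×1.8) = 0.00849 mA, I_C = β·I_B = 1.7 mA.
Then V_CE = 6.9 − 1.7×6.8 − 1.71×1.8 = -7.71 V < 0.2 V — the active assumption fails.
Re-solve with V_CE = 0.2 V. KCL at the emitter: V_E/R_E = (V_BB−0.7−V_E)/R_B + (V_CC−0.2−V_E)/R_C, giving V_E = 1.5 V.
I_C = (V_CC − 0.2 − V_E)/R_C = (6.7 − 1.5)/6.8 = 0.765 mA.
Check: I_B = (3.3 − 1.5)/27 = 0.0668 mA, and β·I_B = 13.4 mA > I_C, confirming saturation.

saturation; I_C ≈ 0.77 mA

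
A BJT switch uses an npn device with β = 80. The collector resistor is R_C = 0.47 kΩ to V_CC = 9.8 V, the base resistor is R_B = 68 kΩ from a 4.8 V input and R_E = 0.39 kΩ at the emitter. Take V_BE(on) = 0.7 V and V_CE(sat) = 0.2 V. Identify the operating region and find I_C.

Assume active. Base-emitter loop: I_B = (V_BB − V_BE)/(R_B + (β+1)R_E) = (4.8 − 0.7)/(68 + 81×0.39) = 0.0412 mA.
I_C = β·I_B = 80×0.0412 = 3.29 mA.
V_CE = V_CC − I_C·R_C − I_E·R_E = 9.8 − 3.29×0.47 − 3.33×0.39 = 6.95 V > V_CE(sat), so the active-region assumption holds.

active; I_C ≈ 3.3 mA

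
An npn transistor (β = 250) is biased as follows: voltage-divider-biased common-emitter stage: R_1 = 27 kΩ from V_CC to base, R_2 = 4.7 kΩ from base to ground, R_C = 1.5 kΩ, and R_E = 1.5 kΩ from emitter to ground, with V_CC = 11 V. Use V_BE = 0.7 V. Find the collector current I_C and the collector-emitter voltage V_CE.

Thevenize the base divider: V_Th = V_CC·R_2/(R_1+R_2) = 11×4.7/31.7 = 1.63 V, R_Th = R_1‖R_2 = 4 kΩ.
Base-emitter loop: V_Th = I_B·R_Th + V_BE + (β+1)I_B·R_E, so I_B = (1.63 − 0.7) / (4 + 251×1.5) = 0.00245 mA.
I_C = β·I_B = 250×0.00245 = 0.612 mA, and I_E = (β+1)I_B = 0.614 mA.
V_CE = V_CC − I_C·R_C − I_E·R_E = 11 − 0.612×1.5 − 0.614×1.5 = 9.16 V.
V_CE = 9.16 V > 0.2 V confirms active-region operation.

I_C ≈ 0.61 mA, V_CE ≈ 9.2 V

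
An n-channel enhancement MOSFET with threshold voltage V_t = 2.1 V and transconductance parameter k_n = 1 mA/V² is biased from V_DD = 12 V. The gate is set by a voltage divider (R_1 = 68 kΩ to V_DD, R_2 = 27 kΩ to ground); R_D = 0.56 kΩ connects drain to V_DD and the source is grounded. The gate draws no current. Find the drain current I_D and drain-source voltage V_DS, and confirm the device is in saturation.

V_G = V_DD·R_2/(R_1+R_2) = 12×27/95 = 3.41 V. With the source grounded, V_GS = V_G = 3.41 V.
Assume saturation: I_D = (k_n/2)(V_GS − V_t)² = (1/2)×(3.41 − 2.1)² = 0.5×1.31² = 0.859 mA.
V_DS = V_DD − I_D·R_D = 12 − 0.859×0.56 = 11.5 V.
Saturation requires V_DS ≥ V_GS − V_t = 1.31 V; 11.5 ≥ 1.31 ✓.

I_D ≈ 0.86 mA, V_DS ≈ 12 V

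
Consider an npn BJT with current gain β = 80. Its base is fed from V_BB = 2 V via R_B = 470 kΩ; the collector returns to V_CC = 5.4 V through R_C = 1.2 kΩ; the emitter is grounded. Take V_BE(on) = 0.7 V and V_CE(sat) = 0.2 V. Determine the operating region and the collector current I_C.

active; I_C ≈ 0.22 mA

Assume active. Base-emitter loop: I_B = (V_BB − V_BE)/R_B = (2 − 0.7)/470 = 0.00277 mA.
I_C = β·I_B = 80×0.00277 = 0.221 mA.
V_CE = V_CC − I_C·R_C = 5.4 − 0.221×1.2 = 5.13 V > V_CE(sat), so the active-region assumption holds.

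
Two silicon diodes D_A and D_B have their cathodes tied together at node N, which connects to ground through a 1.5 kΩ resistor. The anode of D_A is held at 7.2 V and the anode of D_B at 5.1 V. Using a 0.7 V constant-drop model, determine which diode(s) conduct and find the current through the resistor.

Assume both conduct. Then node N would need to be at both 7.2−0.7 = 6.5 V and 5.1−0.7 = 4.4 V, which is impossible.
Assume only D_A conducts: V_N = 7.2 − 0.7 = 6.5 V, so I_R = 6.5/1.5 = 4.33 mA.
Check D_B: its anode-to-cathode voltage is 5.1 − 6.5 = -1.4 V < 0.7 V, so it is off. The assumption is consistent.

Only D_A conducts; I_R ≈ 4.3 mA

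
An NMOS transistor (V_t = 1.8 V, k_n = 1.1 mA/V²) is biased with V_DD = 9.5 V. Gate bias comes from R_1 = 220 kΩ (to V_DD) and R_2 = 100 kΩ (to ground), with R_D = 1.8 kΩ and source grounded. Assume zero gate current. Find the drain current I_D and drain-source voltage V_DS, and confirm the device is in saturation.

I_D ≈ 0.75 mA, V_DS ≈ 8.1 V

V_G = V_DD·R_2/(R_1+R_2) = 9.5×100/320 = 2.97 V. With the source grounded, V_GS = V_G = 2.97 V.
Assume saturation: I_D = (k_n/2)(V_GS − V_t)² = (1.1/2)×(2.97 − 1.8)² = 0.55×1.17² = 0.751 mA.
V_DS = V_DD − I_D·R_D = 9.5 − 0.751×1.8 = 8.15 V.
Saturation requires V_DS ≥ V_GS − V_t = 1.17 V; 8.15 ≥ 1.17 ✓.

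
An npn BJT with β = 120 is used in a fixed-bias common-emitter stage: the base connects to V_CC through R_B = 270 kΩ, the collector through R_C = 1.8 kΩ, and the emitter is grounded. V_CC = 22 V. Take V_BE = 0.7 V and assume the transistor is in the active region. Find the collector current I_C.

Base loop: V_CC = I_B·R_B + V_BE, so I_B = (22 − 0.7)/270 kΩ = 0.0789 mA.
In the active region I_C = β·I_B = 120 × 0.0789 = 9.47 mA.
Collector loop: V_CE = V_CC − I_C·R_C = 22 − 9.47×1.8 = 4.96 V.
Since V_CE = 4.96 V > V_CE(sat) ≈ 0.2 V, the transistor is in the active region as assumed.

I_C ≈ 9.5 mA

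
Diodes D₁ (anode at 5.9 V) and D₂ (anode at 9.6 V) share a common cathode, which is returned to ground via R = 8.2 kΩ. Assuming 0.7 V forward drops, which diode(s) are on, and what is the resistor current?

Only D₂ conducts; I_R ≈ 1.1 mA

Assume both conduct. Then node N would need to be at both 5.9−0.7 = 5.2 V and 9.6−0.7 = 8.9 V, which is impossible.
Assume only D₂ conducts: V_N = 9.6 − 0.7 = 8.9 V, so I_R = 8.9/8.2 = 1.09 mA.
Check D₁: its anode-to-cathode voltage is 5.9 − 8.9 = -3 V < 0.7 V, so it is off. The assumption is consistent.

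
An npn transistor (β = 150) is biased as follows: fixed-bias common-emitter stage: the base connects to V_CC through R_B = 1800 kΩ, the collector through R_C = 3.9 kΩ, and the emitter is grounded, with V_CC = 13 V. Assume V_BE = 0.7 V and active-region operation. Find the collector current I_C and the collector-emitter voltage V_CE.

I_C ≈ 1 mA, V_CE ≈ 9 V

Base loop: V_CC = I_B·R_B + V_BE, so I_B = (13 − 0.7)/1800 kΩ = 0.00683 mA.
In the active region I_C = β·I_B = 150 × 0.00683 = 1.03 mA.
Collector loop: V_CE = V_CC − I_C·R_C = 13 − 1.03×3.9 = 9 V.
Since V_CE = 9 V > V_CE(sat) ≈ 0.2 V, the transistor is in the active region as assumed.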